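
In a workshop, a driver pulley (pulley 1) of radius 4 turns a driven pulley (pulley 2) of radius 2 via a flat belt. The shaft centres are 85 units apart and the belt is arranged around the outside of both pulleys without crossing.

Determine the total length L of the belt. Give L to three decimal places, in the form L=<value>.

L=188.897

open belt: β = asin((r2−r1)/C) = asin(-2/85) = -1.3483°
wrap1 = π − 2β = 182.6965°
wrap2 = π + 2β = 177.3035°
tangent length = C·cosβ = 84.9765
L = r1·wrap1 + r2·wrap2 + 2·C·cosβ = 4·3.1887 + 2·3.0945 + 2·84.9765 = 188.8966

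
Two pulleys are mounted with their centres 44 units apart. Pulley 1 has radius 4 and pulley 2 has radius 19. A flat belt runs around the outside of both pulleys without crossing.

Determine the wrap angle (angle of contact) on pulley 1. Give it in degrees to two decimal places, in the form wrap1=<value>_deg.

open belt: β = asin((r2−r1)/C) = asin(15/44) = 19.9323°
wrap1 = π − 2β = 140.1355°
wrap2 = π + 2β = 219.8645°

wrap1=140.14_deg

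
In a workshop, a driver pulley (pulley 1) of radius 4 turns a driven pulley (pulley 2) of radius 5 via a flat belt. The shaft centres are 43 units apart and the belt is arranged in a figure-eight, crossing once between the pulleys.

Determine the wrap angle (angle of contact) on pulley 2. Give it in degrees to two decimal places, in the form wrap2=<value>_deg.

crossed belt: β = asin((r1+r2)/C) = asin(9/43) = 12.0815°
wrap1 = wrap2 = π + 2β = 204.1629°

wrap2=204.16_deg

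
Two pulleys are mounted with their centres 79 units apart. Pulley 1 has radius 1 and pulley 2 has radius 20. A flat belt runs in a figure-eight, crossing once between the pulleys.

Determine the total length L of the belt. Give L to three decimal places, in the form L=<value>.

L=229.589

crossed belt: β = asin((r1+r2)/C) = asin(21/79) = 15.4158°
wrap1 = wrap2 = π + 2β = 210.8317°
tangent length = C·cosβ = 76.1577
L = (r1+r2)·wrap + 2·C·cosβ = 21·3.6797 + 2·76.1577 = 229.5893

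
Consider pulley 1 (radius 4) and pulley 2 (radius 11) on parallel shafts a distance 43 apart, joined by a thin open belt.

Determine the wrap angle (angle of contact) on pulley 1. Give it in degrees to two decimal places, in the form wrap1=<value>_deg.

wrap1=161.26_deg

open belt: β = asin((r2−r1)/C) = asin(7/43) = 9.3689°
wrap1 = π − 2β = 161.2622°
wrap2 = π + 2β = 198.7378°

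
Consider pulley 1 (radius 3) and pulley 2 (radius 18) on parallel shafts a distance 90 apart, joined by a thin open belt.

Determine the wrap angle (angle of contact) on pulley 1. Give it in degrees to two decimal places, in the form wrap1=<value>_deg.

wrap1=160.81_deg

open belt: β = asin((r2−r1)/C) = asin(15/90) = 9.5941°
wrap1 = π − 2β = 160.8119°
wrap2 = π + 2β = 199.1881°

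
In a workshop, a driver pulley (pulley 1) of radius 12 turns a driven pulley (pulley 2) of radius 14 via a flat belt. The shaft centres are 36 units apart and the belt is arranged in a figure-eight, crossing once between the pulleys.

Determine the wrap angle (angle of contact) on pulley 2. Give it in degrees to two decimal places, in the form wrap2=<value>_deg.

crossed belt: β = asin((r1+r2)/C) = asin(26/36) = 46.2383°
wrap1 = wrap2 = π + 2β = 272.4765°

wrap2=272.48_deg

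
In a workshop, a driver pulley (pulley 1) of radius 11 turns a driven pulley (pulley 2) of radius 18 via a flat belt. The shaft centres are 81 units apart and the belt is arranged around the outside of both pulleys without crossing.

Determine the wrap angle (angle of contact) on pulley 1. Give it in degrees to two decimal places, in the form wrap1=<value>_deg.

open belt: β = asin((r2−r1)/C) = asin(7/81) = 4.9577°
wrap1 = π − 2β = 170.0847°
wrap2 = π + 2β = 189.9153°

wrap1=170.08_deg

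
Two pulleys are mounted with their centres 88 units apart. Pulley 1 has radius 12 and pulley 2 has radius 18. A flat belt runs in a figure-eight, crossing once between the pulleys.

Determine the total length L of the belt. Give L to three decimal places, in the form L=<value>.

crossed belt: β = asin((r1+r2)/C) = asin(30/88) = 19.9323°
wrap1 = wrap2 = π + 2β = 219.8645°
tangent length = C·cosβ = 82.7285
L = (r1+r2)·wrap + 2·C·cosβ = 30·3.8374 + 2·82.7285 = 280.5777

L=280.578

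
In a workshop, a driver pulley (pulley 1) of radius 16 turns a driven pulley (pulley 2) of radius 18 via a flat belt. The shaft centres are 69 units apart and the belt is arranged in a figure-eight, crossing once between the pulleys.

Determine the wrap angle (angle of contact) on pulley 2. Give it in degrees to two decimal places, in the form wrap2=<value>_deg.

wrap2=239.04_deg

crossed belt: β = asin((r1+r2)/C) = asin(34/69) = 29.5217°
wrap1 = wrap2 = π + 2β = 239.0435°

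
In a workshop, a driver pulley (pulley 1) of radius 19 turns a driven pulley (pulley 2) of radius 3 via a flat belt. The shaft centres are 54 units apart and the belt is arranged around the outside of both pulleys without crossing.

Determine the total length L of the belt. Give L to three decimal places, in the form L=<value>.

L=181.891

open belt: β = asin((r2−r1)/C) = asin(-16/54) = -17.2353°
wrap1 = π − 2β = 214.4706°
wrap2 = π + 2β = 145.5294°
tangent length = C·cosβ = 51.5752
L = r1·wrap1 + r2·wrap2 + 2·C·cosβ = 19·3.7432 + 3·2.5400 + 2·51.5752 = 181.8914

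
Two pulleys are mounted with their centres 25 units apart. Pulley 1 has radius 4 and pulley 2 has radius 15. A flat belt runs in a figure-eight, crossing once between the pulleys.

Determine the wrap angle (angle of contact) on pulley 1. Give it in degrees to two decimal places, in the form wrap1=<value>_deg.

crossed belt: β = asin((r1+r2)/C) = asin(19/25) = 49.4642°
wrap1 = wrap2 = π + 2β = 278.9284°

wrap1=278.93_deg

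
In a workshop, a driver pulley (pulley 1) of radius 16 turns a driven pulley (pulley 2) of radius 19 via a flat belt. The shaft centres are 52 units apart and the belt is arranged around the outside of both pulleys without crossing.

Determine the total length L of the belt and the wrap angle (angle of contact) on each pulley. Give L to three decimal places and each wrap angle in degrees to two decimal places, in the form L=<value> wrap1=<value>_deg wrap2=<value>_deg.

open belt: β = asin((r2−r1)/C) = asin(3/52) = 3.3074°
wrap1 = π − 2β = 173.3853°
wrap2 = π + 2β = 186.6147°
tangent length = C·cosβ = 51.9134
L = r1·wrap1 + r2·wrap2 + 2·C·cosβ = 16·3.0261 + 19·3.2570 + 2·51.9134 = 214.1289

L=214.129 wrap1=173.39_deg wrap2=186.61_deg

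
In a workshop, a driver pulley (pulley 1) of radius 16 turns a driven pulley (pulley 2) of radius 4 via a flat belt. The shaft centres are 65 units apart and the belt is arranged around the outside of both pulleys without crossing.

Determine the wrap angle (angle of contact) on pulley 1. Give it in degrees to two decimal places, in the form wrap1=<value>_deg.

wrap1=201.28_deg

open belt: β = asin((r2−r1)/C) = asin(-12/65) = -10.6387°
wrap1 = π − 2β = 201.2774°
wrap2 = π + 2β = 158.7226°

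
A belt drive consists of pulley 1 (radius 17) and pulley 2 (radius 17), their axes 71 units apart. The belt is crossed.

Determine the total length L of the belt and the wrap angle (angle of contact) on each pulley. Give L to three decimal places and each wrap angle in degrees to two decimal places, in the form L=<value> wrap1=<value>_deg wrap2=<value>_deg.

L=265.431 wrap1=237.22_deg wrap2=237.22_deg

crossed belt: β = asin((r1+r2)/C) = asin(34/71) = 28.6118°
wrap1 = wrap2 = π + 2β = 237.2237°
tangent length = C·cosβ = 62.3298
L = (r1+r2)·wrap + 2·C·cosβ = 34·4.1403 + 2·62.3298 = 265.4309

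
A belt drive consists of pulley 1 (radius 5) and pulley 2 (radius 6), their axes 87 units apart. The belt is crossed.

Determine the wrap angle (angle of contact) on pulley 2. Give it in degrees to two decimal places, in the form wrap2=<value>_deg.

wrap2=194.53_deg

crossed belt: β = asin((r1+r2)/C) = asin(11/87) = 7.2637°
wrap1 = wrap2 = π + 2β = 194.5275°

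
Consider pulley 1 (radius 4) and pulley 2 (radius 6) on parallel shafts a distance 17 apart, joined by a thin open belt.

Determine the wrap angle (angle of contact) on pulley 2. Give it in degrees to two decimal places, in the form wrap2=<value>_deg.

wrap2=193.51_deg

open belt: β = asin((r2−r1)/C) = asin(2/17) = 6.7563°
wrap1 = π − 2β = 166.4873°
wrap2 = π + 2β = 193.5127°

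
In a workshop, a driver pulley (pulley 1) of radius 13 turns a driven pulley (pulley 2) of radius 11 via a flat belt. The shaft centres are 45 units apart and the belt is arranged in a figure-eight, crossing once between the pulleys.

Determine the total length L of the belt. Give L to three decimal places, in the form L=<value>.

crossed belt: β = asin((r1+r2)/C) = asin(24/45) = 32.2310°
wrap1 = wrap2 = π + 2β = 244.4619°
tangent length = C·cosβ = 38.0657
L = (r1+r2)·wrap + 2·C·cosβ = 24·4.2667 + 2·38.0657 = 178.5314

L=178.531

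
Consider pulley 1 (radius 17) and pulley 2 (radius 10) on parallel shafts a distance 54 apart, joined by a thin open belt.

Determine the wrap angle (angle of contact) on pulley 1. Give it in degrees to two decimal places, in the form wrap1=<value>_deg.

wrap1=194.90_deg

open belt: β = asin((r2−r1)/C) = asin(-7/54) = -7.4482°
wrap1 = π − 2β = 194.8964°
wrap2 = π + 2β = 165.1036°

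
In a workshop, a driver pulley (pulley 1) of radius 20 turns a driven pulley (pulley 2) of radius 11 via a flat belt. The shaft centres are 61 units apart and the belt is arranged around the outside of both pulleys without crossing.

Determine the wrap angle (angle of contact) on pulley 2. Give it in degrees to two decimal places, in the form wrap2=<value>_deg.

open belt: β = asin((r2−r1)/C) = asin(-9/61) = -8.4844°
wrap1 = π − 2β = 196.9689°
wrap2 = π + 2β = 163.0311°

wrap2=163.03_deg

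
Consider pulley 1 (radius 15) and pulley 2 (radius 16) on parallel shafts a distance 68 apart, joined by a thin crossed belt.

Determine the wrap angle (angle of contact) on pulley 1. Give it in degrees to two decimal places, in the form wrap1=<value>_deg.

wrap1=234.24_deg

crossed belt: β = asin((r1+r2)/C) = asin(31/68) = 27.1217°
wrap1 = wrap2 = π + 2β = 234.2434°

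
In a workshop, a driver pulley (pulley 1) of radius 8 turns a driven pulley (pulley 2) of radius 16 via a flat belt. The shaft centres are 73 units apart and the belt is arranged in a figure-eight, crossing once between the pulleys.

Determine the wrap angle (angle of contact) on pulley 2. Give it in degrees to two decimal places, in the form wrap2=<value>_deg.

crossed belt: β = asin((r1+r2)/C) = asin(24/73) = 19.1940°
wrap1 = wrap2 = π + 2β = 218.3879°

wrap2=218.39_deg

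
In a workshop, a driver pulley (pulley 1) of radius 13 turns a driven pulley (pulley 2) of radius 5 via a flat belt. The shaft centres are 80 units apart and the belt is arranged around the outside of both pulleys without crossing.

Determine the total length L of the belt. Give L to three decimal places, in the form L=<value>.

open belt: β = asin((r2−r1)/C) = asin(-8/80) = -5.7392°
wrap1 = π − 2β = 191.4783°
wrap2 = π + 2β = 168.5217°
tangent length = C·cosβ = 79.5990
L = r1·wrap1 + r2·wrap2 + 2·C·cosβ = 13·3.3419 + 5·2.9413 + 2·79.5990 = 217.3493

L=217.349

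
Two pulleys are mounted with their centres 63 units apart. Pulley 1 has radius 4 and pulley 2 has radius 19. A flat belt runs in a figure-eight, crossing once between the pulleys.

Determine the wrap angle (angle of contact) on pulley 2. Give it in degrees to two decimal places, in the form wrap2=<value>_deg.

crossed belt: β = asin((r1+r2)/C) = asin(23/63) = 21.4125°
wrap1 = wrap2 = π + 2β = 222.8249°

wrap2=222.82_deg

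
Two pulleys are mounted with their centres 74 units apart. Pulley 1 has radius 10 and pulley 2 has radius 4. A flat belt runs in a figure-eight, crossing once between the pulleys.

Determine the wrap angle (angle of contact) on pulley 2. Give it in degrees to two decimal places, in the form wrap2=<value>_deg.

wrap2=201.81_deg

crossed belt: β = asin((r1+r2)/C) = asin(14/74) = 10.9055°
wrap1 = wrap2 = π + 2β = 201.8109°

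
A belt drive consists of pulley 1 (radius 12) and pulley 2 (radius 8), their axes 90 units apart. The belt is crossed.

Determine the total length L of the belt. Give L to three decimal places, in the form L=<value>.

crossed belt: β = asin((r1+r2)/C) = asin(20/90) = 12.8396°
wrap1 = wrap2 = π + 2β = 205.6792°
tangent length = C·cosβ = 87.7496
L = (r1+r2)·wrap + 2·C·cosβ = 20·3.5898 + 2·87.7496 = 247.2949

L=247.295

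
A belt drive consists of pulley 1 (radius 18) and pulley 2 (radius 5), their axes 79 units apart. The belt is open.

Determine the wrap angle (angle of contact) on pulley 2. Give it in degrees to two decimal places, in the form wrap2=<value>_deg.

wrap2=161.06_deg

open belt: β = asin((r2−r1)/C) = asin(-13/79) = -9.4715°
wrap1 = π − 2β = 198.9430°
wrap2 = π + 2β = 161.0570°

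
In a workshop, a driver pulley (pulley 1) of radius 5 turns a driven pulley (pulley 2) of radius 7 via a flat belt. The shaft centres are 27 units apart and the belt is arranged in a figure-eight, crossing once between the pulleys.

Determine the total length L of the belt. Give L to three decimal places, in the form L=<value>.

L=97.126

crossed belt: β = asin((r1+r2)/C) = asin(12/27) = 26.3878°
wrap1 = wrap2 = π + 2β = 232.7756°
tangent length = C·cosβ = 24.1868
L = (r1+r2)·wrap + 2·C·cosβ = 12·4.0627 + 2·24.1868 = 97.1260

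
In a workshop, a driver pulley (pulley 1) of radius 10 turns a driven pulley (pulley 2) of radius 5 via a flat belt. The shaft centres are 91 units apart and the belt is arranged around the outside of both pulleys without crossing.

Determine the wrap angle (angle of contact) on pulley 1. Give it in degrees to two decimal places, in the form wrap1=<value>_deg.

wrap1=186.30_deg

open belt: β = asin((r2−r1)/C) = asin(-5/91) = -3.1497°
wrap1 = π − 2β = 186.2994°
wrap2 = π + 2β = 173.7006°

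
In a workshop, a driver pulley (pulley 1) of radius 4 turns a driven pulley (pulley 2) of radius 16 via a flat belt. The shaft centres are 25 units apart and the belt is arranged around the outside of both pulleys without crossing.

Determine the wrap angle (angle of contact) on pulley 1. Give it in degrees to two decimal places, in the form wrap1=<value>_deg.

open belt: β = asin((r2−r1)/C) = asin(12/25) = 28.6854°
wrap1 = π − 2β = 122.6292°
wrap2 = π + 2β = 237.3708°

wrap1=122.63_deg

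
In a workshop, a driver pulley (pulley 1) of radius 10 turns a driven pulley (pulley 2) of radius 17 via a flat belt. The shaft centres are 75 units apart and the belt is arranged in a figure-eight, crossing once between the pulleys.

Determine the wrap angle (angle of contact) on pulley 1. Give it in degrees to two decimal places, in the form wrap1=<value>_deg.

crossed belt: β = asin((r1+r2)/C) = asin(27/75) = 21.1002°
wrap1 = wrap2 = π + 2β = 222.2004°

wrap1=222.20_deg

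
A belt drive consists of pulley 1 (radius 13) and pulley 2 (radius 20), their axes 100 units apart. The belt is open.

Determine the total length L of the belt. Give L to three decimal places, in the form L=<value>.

open belt: β = asin((r2−r1)/C) = asin(7/100) = 4.0140°
wrap1 = π − 2β = 171.9720°
wrap2 = π + 2β = 188.0280°
tangent length = C·cosβ = 99.7547
L = r1·wrap1 + r2·wrap2 + 2·C·cosβ = 13·3.0015 + 20·3.2817 + 2·99.7547 = 304.1628

L=304.163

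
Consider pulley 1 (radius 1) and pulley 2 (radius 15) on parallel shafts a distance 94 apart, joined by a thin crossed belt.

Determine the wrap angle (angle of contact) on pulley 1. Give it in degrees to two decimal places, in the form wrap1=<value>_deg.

wrap1=199.60_deg

crossed belt: β = asin((r1+r2)/C) = asin(16/94) = 9.8002°
wrap1 = wrap2 = π + 2β = 199.6004°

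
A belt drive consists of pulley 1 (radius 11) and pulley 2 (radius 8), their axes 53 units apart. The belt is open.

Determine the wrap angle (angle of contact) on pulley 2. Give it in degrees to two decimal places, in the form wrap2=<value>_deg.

wrap2=173.51_deg

open belt: β = asin((r2−r1)/C) = asin(-3/53) = -3.2449°
wrap1 = π − 2β = 186.4898°
wrap2 = π + 2β = 173.5102°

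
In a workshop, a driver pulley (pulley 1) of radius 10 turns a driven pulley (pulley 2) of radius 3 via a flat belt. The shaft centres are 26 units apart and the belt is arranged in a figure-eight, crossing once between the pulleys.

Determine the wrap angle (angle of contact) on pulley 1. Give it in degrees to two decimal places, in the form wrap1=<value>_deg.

wrap1=240.00_deg

crossed belt: β = asin((r1+r2)/C) = asin(13/26) = 30.0000°
wrap1 = wrap2 = π + 2β = 240.0000°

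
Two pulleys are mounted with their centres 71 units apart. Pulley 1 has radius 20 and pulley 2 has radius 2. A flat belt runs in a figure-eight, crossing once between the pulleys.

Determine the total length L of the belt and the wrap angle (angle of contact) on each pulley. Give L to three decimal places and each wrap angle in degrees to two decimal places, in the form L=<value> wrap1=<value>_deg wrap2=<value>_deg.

L=217.988 wrap1=216.10_deg wrap2=216.10_deg

crossed belt: β = asin((r1+r2)/C) = asin(22/71) = 18.0507°
wrap1 = wrap2 = π + 2β = 216.1015°
tangent length = C·cosβ = 67.5056
L = (r1+r2)·wrap + 2·C·cosβ = 22·3.7717 + 2·67.5056 = 217.9881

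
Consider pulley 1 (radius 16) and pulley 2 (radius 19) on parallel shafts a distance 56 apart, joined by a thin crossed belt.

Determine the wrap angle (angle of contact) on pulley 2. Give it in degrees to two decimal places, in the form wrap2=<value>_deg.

wrap2=257.36_deg

crossed belt: β = asin((r1+r2)/C) = asin(35/56) = 38.6822°
wrap1 = wrap2 = π + 2β = 257.3644°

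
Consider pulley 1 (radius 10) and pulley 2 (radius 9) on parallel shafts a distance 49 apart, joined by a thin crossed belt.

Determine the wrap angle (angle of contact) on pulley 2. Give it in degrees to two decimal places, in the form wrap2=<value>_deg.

wrap2=225.63_deg

crossed belt: β = asin((r1+r2)/C) = asin(19/49) = 22.8149°
wrap1 = wrap2 = π + 2β = 225.6298°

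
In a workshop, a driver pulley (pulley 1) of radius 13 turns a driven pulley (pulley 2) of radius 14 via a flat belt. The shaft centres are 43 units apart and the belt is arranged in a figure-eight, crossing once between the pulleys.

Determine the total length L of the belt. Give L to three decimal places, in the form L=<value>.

L=188.414

crossed belt: β = asin((r1+r2)/C) = asin(27/43) = 38.8959°
wrap1 = wrap2 = π + 2β = 257.7917°
tangent length = C·cosβ = 33.4664
L = (r1+r2)·wrap + 2·C·cosβ = 27·4.4993 + 2·33.4664 = 188.4143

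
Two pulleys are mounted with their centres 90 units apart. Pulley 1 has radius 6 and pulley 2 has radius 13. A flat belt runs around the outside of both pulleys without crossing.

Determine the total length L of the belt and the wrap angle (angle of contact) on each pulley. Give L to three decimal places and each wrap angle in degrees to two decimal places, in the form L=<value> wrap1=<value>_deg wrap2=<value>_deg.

open belt: β = asin((r2−r1)/C) = asin(7/90) = 4.4608°
wrap1 = π − 2β = 171.0783°
wrap2 = π + 2β = 188.9217°
tangent length = C·cosβ = 89.7274
L = r1·wrap1 + r2·wrap2 + 2·C·cosβ = 6·2.9859 + 13·3.2973 + 2·89.7274 = 240.2350

L=240.235 wrap1=171.08_deg wrap2=188.92_deg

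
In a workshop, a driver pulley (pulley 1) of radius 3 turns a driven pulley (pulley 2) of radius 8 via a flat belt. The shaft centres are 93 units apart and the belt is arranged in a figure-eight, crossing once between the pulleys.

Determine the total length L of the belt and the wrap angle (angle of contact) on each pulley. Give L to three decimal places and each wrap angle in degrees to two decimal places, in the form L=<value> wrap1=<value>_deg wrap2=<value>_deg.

L=221.860 wrap1=193.59_deg wrap2=193.59_deg

crossed belt: β = asin((r1+r2)/C) = asin(11/93) = 6.7928°
wrap1 = wrap2 = π + 2β = 193.5856°
tangent length = C·cosβ = 92.3472
L = (r1+r2)·wrap + 2·C·cosβ = 11·3.3787 + 2·92.3472 = 221.8601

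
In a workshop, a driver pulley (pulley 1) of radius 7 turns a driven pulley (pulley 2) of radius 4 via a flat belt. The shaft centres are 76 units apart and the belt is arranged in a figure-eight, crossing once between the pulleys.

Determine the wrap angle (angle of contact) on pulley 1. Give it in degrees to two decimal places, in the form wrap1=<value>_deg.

crossed belt: β = asin((r1+r2)/C) = asin(11/76) = 8.3220°
wrap1 = wrap2 = π + 2β = 196.6441°

wrap1=196.64_deg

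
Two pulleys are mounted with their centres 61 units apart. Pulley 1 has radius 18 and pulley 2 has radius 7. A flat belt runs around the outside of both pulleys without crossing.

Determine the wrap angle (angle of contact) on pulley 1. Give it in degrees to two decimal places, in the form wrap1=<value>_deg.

wrap1=200.78_deg

open belt: β = asin((r2−r1)/C) = asin(-11/61) = -10.3889°
wrap1 = π − 2β = 200.7777°
wrap2 = π + 2β = 159.2223°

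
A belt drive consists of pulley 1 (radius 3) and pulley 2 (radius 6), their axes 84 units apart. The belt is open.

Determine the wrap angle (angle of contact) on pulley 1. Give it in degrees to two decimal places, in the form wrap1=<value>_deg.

wrap1=175.91_deg

open belt: β = asin((r2−r1)/C) = asin(3/84) = 2.0467°
wrap1 = π − 2β = 175.9066°
wrap2 = π + 2β = 184.0934°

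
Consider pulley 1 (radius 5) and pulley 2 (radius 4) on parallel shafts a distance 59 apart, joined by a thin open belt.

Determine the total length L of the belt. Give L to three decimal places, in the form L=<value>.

L=146.291

open belt: β = asin((r2−r1)/C) = asin(-1/59) = -0.9712°
wrap1 = π − 2β = 181.9423°
wrap2 = π + 2β = 178.0577°
tangent length = C·cosβ = 58.9915
L = r1·wrap1 + r2·wrap2 + 2·C·cosβ = 5·3.1755 + 4·3.1077 + 2·58.9915 = 146.2913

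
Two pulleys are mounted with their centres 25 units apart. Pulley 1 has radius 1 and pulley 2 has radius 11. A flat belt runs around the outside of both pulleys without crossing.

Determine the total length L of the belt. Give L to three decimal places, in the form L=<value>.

L=91.755

open belt: β = asin((r2−r1)/C) = asin(10/25) = 23.5782°
wrap1 = π − 2β = 132.8436°
wrap2 = π + 2β = 227.1564°
tangent length = C·cosβ = 22.9129
L = r1·wrap1 + r2·wrap2 + 2·C·cosβ = 1·2.3186 + 11·3.9646 + 2·22.9129 = 91.7552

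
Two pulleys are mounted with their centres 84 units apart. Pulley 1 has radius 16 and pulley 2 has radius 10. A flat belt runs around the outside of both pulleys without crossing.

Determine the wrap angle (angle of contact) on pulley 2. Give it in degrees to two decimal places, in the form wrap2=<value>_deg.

wrap2=171.81_deg

open belt: β = asin((r2−r1)/C) = asin(-6/84) = -4.0960°
wrap1 = π − 2β = 188.1921°
wrap2 = π + 2β = 171.8079°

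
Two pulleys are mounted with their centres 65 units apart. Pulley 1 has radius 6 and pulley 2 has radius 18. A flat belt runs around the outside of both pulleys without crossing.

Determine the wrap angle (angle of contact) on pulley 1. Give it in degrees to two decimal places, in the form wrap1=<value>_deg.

wrap1=158.72_deg

open belt: β = asin((r2−r1)/C) = asin(12/65) = 10.6387°
wrap1 = π − 2β = 158.7226°
wrap2 = π + 2β = 201.2774°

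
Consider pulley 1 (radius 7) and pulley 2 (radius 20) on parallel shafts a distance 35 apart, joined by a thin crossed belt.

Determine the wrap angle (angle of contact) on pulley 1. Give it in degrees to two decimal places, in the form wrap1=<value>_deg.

wrap1=280.96_deg

crossed belt: β = asin((r1+r2)/C) = asin(27/35) = 50.4823°
wrap1 = wrap2 = π + 2β = 280.9647°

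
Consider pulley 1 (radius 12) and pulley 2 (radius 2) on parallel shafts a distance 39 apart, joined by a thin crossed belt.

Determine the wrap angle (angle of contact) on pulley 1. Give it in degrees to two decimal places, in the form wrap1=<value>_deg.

crossed belt: β = asin((r1+r2)/C) = asin(14/39) = 21.0372°
wrap1 = wrap2 = π + 2β = 222.0744°

wrap1=222.07_deg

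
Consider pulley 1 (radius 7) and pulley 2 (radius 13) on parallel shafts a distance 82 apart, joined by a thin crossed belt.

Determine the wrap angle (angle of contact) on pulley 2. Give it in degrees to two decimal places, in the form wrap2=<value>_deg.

crossed belt: β = asin((r1+r2)/C) = asin(20/82) = 14.1170°
wrap1 = wrap2 = π + 2β = 208.2340°

wrap2=208.23_deg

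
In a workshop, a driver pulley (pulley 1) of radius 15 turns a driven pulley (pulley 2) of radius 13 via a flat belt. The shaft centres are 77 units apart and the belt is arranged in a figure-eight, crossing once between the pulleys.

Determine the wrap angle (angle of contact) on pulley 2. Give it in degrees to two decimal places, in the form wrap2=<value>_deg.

wrap2=222.65_deg

crossed belt: β = asin((r1+r2)/C) = asin(28/77) = 21.3237°
wrap1 = wrap2 = π + 2β = 222.6474°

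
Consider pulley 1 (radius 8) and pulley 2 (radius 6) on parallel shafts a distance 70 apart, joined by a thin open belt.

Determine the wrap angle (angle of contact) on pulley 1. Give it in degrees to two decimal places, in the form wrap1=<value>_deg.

wrap1=183.27_deg

open belt: β = asin((r2−r1)/C) = asin(-2/70) = -1.6372°
wrap1 = π − 2β = 183.2745°
wrap2 = π + 2β = 176.7255°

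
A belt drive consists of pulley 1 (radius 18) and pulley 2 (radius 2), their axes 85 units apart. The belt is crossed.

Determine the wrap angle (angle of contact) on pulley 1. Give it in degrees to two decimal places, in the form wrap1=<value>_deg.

crossed belt: β = asin((r1+r2)/C) = asin(20/85) = 13.6090°
wrap1 = wrap2 = π + 2β = 207.2179°

wrap1=207.22_deg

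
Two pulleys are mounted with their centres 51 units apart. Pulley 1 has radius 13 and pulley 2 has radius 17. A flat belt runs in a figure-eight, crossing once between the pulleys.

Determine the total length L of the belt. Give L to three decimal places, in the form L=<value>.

crossed belt: β = asin((r1+r2)/C) = asin(30/51) = 36.0319°
wrap1 = wrap2 = π + 2β = 252.0638°
tangent length = C·cosβ = 41.2432
L = (r1+r2)·wrap + 2·C·cosβ = 30·4.3993 + 2·41.2432 = 214.4666

L=214.467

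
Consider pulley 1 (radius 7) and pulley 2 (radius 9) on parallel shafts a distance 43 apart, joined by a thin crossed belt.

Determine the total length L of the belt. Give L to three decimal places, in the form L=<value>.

L=142.291

crossed belt: β = asin((r1+r2)/C) = asin(16/43) = 21.8448°
wrap1 = wrap2 = π + 2β = 223.6895°
tangent length = C·cosβ = 39.9124
L = (r1+r2)·wrap + 2·C·cosβ = 16·3.9041 + 2·39.9124 = 142.2907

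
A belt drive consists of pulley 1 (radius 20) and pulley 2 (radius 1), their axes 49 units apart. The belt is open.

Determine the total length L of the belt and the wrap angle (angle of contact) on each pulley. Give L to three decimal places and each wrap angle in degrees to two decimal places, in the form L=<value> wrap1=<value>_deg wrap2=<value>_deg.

L=171.438 wrap1=225.63_deg wrap2=134.37_deg

open belt: β = asin((r2−r1)/C) = asin(-19/49) = -22.8149°
wrap1 = π − 2β = 225.6298°
wrap2 = π + 2β = 134.3702°
tangent length = C·cosβ = 45.1664
L = r1·wrap1 + r2·wrap2 + 2·C·cosβ = 20·3.9380 + 1·2.3452 + 2·45.1664 = 171.4376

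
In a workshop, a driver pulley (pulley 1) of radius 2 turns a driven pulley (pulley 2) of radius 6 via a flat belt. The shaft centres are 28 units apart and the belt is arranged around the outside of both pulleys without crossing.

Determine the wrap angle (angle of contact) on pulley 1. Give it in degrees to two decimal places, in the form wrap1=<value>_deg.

wrap1=163.57_deg

open belt: β = asin((r2−r1)/C) = asin(4/28) = 8.2132°
wrap1 = π − 2β = 163.5736°
wrap2 = π + 2β = 196.4264°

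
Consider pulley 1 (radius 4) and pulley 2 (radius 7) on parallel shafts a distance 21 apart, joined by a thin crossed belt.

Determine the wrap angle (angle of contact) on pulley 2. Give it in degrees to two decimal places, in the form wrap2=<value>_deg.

wrap2=243.18_deg

crossed belt: β = asin((r1+r2)/C) = asin(11/21) = 31.5881°
wrap1 = wrap2 = π + 2β = 243.1763°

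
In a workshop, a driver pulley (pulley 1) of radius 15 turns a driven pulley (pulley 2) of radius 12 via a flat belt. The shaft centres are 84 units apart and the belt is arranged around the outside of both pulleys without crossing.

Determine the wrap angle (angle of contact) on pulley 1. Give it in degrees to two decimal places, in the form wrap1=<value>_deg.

wrap1=184.09_deg

open belt: β = asin((r2−r1)/C) = asin(-3/84) = -2.0467°
wrap1 = π − 2β = 184.0934°
wrap2 = π + 2β = 175.9066°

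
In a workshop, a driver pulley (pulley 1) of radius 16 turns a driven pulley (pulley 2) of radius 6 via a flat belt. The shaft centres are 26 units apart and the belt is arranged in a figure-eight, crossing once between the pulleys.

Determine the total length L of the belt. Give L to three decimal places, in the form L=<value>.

L=141.212

crossed belt: β = asin((r1+r2)/C) = asin(22/26) = 57.7958°
wrap1 = wrap2 = π + 2β = 295.5915°
tangent length = C·cosβ = 13.8564
L = (r1+r2)·wrap + 2·C·cosβ = 22·5.1590 + 2·13.8564 = 141.2118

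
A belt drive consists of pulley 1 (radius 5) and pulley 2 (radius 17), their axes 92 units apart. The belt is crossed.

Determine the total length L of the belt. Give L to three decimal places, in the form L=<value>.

crossed belt: β = asin((r1+r2)/C) = asin(22/92) = 13.8352°
wrap1 = wrap2 = π + 2β = 207.6704°
tangent length = C·cosβ = 89.3308
L = (r1+r2)·wrap + 2·C·cosβ = 22·3.6245 + 2·89.3308 = 258.4014

L=258.401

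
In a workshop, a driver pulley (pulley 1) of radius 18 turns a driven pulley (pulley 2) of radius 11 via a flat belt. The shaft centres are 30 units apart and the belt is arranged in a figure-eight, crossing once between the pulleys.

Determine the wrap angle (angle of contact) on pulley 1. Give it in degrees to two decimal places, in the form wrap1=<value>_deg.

crossed belt: β = asin((r1+r2)/C) = asin(29/30) = 75.1649°
wrap1 = wrap2 = π + 2β = 330.3298°

wrap1=330.33_deg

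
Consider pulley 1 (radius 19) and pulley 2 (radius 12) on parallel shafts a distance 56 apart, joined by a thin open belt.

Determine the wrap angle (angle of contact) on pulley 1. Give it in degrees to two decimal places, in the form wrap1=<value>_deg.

wrap1=194.36_deg

open belt: β = asin((r2−r1)/C) = asin(-7/56) = -7.1808°
wrap1 = π − 2β = 194.3615°
wrap2 = π + 2β = 165.6385°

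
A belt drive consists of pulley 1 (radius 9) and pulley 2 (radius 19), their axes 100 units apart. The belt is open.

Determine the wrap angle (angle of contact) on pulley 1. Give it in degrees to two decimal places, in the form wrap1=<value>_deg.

wrap1=168.52_deg

open belt: β = asin((r2−r1)/C) = asin(10/100) = 5.7392°
wrap1 = π − 2β = 168.5217°
wrap2 = π + 2β = 191.4783°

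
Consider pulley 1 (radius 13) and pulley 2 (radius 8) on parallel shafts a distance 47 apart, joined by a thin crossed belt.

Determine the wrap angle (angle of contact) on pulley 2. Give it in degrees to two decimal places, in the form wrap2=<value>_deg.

wrap2=233.08_deg

crossed belt: β = asin((r1+r2)/C) = asin(21/47) = 26.5391°
wrap1 = wrap2 = π + 2β = 233.0782°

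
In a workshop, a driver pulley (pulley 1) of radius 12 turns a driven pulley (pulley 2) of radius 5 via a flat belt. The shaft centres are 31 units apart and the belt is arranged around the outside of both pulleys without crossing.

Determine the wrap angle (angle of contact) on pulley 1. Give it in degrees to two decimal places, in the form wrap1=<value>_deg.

wrap1=206.10_deg

open belt: β = asin((r2−r1)/C) = asin(-7/31) = -13.0503°
wrap1 = π − 2β = 206.1006°
wrap2 = π + 2β = 153.8994°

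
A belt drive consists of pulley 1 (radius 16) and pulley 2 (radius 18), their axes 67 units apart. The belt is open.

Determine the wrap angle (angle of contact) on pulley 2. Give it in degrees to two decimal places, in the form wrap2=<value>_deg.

open belt: β = asin((r2−r1)/C) = asin(2/67) = 1.7106°
wrap1 = π − 2β = 176.5788°
wrap2 = π + 2β = 183.4212°

wrap2=183.42_deg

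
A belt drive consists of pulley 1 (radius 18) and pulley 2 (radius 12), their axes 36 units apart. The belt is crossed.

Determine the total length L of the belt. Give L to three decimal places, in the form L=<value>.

crossed belt: β = asin((r1+r2)/C) = asin(30/36) = 56.4427°
wrap1 = wrap2 = π + 2β = 292.8854°
tangent length = C·cosβ = 19.8997
L = (r1+r2)·wrap + 2·C·cosβ = 30·5.1118 + 2·19.8997 = 193.1539

L=193.154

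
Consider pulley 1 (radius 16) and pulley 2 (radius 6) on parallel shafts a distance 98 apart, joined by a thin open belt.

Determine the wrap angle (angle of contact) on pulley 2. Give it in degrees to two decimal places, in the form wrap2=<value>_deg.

open belt: β = asin((r2−r1)/C) = asin(-10/98) = -5.8567°
wrap1 = π − 2β = 191.7134°
wrap2 = π + 2β = 168.2866°

wrap2=168.29_deg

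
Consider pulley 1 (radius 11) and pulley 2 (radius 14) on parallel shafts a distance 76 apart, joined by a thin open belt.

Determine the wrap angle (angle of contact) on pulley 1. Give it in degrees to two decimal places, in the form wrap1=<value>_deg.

open belt: β = asin((r2−r1)/C) = asin(3/76) = 2.2623°
wrap1 = π − 2β = 175.4755°
wrap2 = π + 2β = 184.5245°

wrap1=175.48_deg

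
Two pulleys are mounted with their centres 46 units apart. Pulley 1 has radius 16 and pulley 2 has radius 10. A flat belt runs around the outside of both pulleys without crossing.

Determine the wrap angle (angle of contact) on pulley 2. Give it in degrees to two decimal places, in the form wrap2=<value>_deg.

open belt: β = asin((r2−r1)/C) = asin(-6/46) = -7.4947°
wrap1 = π − 2β = 194.9894°
wrap2 = π + 2β = 165.0106°

wrap2=165.01_deg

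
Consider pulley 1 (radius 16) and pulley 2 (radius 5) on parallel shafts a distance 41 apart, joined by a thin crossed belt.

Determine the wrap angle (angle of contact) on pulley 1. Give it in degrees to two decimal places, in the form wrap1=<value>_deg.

crossed belt: β = asin((r1+r2)/C) = asin(21/41) = 30.8102°
wrap1 = wrap2 = π + 2β = 241.6203°

wrap1=241.62_deg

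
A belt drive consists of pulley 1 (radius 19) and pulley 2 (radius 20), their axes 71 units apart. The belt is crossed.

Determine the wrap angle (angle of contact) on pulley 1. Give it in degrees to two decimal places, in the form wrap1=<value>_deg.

crossed belt: β = asin((r1+r2)/C) = asin(39/71) = 33.3187°
wrap1 = wrap2 = π + 2β = 246.6374°

wrap1=246.64_deg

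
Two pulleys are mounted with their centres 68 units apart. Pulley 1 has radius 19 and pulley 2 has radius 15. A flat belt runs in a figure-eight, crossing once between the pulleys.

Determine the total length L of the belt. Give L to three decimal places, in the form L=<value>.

L=260.198

crossed belt: β = asin((r1+r2)/C) = asin(34/68) = 30.0000°
wrap1 = wrap2 = π + 2β = 240.0000°
tangent length = C·cosβ = 58.8897
L = (r1+r2)·wrap + 2·C·cosβ = 34·4.1888 + 2·58.8897 = 260.1983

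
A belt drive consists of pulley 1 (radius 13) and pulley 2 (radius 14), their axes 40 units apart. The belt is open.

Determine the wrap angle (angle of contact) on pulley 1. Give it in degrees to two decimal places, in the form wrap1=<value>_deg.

open belt: β = asin((r2−r1)/C) = asin(1/40) = 1.4325°
wrap1 = π − 2β = 177.1349°
wrap2 = π + 2β = 182.8651°

wrap1=177.13_deg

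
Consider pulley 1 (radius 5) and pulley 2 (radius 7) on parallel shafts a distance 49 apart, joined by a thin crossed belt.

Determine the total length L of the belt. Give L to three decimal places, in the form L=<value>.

crossed belt: β = asin((r1+r2)/C) = asin(12/49) = 14.1758°
wrap1 = wrap2 = π + 2β = 208.3516°
tangent length = C·cosβ = 47.5079
L = (r1+r2)·wrap + 2·C·cosβ = 12·3.6364 + 2·47.5079 = 138.6528

L=138.653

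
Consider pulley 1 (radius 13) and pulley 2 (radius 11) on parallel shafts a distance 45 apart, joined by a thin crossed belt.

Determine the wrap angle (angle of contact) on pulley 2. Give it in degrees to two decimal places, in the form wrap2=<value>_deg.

wrap2=244.46_deg

crossed belt: β = asin((r1+r2)/C) = asin(24/45) = 32.2310°
wrap1 = wrap2 = π + 2β = 244.4619°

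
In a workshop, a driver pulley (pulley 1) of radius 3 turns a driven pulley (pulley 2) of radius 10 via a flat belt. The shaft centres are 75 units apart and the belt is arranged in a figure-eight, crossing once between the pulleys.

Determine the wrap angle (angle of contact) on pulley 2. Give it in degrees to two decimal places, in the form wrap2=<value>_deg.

wrap2=199.96_deg

crossed belt: β = asin((r1+r2)/C) = asin(13/75) = 9.9817°
wrap1 = wrap2 = π + 2β = 199.9634°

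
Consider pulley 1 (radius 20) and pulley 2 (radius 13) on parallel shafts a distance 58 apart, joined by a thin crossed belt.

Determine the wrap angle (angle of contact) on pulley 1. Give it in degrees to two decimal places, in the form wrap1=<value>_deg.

wrap1=249.36_deg

crossed belt: β = asin((r1+r2)/C) = asin(33/58) = 34.6781°
wrap1 = wrap2 = π + 2β = 249.3562°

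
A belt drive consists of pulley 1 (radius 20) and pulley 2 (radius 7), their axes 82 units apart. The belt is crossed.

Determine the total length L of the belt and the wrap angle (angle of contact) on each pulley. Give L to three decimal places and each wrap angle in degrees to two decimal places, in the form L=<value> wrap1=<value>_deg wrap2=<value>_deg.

L=257.796 wrap1=218.45_deg wrap2=218.45_deg

crossed belt: β = asin((r1+r2)/C) = asin(27/82) = 19.2244°
wrap1 = wrap2 = π + 2β = 218.4487°
tangent length = C·cosβ = 77.4274
L = (r1+r2)·wrap + 2·C·cosβ = 27·3.8126 + 2·77.4274 = 257.7963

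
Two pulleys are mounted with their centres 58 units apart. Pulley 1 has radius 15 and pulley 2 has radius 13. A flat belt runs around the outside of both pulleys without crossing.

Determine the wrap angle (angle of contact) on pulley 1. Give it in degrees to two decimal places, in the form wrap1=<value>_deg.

open belt: β = asin((r2−r1)/C) = asin(-2/58) = -1.9761°
wrap1 = π − 2β = 183.9522°
wrap2 = π + 2β = 176.0478°

wrap1=183.95_deg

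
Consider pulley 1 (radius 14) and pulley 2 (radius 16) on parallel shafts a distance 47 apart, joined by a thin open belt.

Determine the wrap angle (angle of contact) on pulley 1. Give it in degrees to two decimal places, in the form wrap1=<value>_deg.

wrap1=175.12_deg

open belt: β = asin((r2−r1)/C) = asin(2/47) = 2.4389°
wrap1 = π − 2β = 175.1223°
wrap2 = π + 2β = 184.8777°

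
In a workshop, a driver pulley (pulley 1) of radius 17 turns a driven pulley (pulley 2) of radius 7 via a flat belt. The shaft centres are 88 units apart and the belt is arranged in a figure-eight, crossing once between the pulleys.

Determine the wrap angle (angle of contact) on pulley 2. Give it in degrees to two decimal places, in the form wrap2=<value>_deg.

wrap2=211.65_deg

crossed belt: β = asin((r1+r2)/C) = asin(24/88) = 15.8266°
wrap1 = wrap2 = π + 2β = 211.6532°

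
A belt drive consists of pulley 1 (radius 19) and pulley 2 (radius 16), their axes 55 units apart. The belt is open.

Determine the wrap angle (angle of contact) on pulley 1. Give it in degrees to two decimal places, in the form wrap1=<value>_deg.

open belt: β = asin((r2−r1)/C) = asin(-3/55) = -3.1268°
wrap1 = π − 2β = 186.2536°
wrap2 = π + 2β = 173.7464°

wrap1=186.25_deg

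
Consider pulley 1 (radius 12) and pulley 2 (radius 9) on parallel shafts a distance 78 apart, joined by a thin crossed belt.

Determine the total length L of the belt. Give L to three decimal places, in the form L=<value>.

crossed belt: β = asin((r1+r2)/C) = asin(21/78) = 15.6185°
wrap1 = wrap2 = π + 2β = 211.2370°
tangent length = C·cosβ = 75.1199
L = (r1+r2)·wrap + 2·C·cosβ = 21·3.6868 + 2·75.1199 = 227.6622

L=227.662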